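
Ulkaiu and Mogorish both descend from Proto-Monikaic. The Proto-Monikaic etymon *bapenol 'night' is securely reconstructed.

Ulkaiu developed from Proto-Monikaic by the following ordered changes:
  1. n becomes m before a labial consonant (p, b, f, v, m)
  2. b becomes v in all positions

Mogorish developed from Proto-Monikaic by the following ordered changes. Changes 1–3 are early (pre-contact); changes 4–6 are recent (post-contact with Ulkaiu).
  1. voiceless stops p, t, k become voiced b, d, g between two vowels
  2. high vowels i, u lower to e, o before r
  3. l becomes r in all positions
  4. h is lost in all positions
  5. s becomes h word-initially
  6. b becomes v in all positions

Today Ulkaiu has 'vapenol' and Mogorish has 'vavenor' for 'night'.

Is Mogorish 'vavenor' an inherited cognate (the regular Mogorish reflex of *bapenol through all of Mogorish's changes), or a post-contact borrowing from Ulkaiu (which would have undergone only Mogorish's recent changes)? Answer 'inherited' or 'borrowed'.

If inherited, *bapenol would pass through all of Mogorish's changes:
Mogorish: *bapenol
  bapenol → babenol   [intervocalic voicing]
  babenol (rule 2 does not apply)
  babenol → babenor   [unconditioned shift]
  babenor (rule 4 does not apply)
  babenor (rule 5 does not apply)
  babenor → vavenor   [unconditioned shift]
  giving Mogorish vavenor.
If borrowed from Ulkaiu 'vapenol' after the early changes, it would undergo only the recent ones:
  rule 4 (h-loss): no change (vapenol)
  rule 5 (debuccalisation): no change (vapenol)
  rule 6 (unconditioned shift): no change (vapenol)
  ⇒ as a loan: vapenol
Mogorish 'vavenor' matches the inherited outcome exactly, so it is an inherited cognate, not a loan.

inherited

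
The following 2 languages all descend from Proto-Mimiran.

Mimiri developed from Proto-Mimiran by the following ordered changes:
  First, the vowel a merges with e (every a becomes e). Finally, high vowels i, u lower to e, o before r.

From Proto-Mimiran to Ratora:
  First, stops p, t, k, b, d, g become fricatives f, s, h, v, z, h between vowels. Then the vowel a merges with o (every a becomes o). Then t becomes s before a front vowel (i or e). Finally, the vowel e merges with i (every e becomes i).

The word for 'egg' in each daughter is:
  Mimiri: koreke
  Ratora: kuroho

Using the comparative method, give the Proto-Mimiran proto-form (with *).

Position 6: Mimiri has e, Ratora has o. Taking the neighbouring segments as reconstructed: Mimiri e could go back to *a or *e; Ratora o could go back to *a or *o — the one source consistent with every daughter is *a.
Position 4: Mimiri has e, Ratora has o. Taking the neighbouring segments as reconstructed: Mimiri e could go back to *a or *e; Ratora o could go back to *a or *o — the one source consistent with every daughter is *a.
Position 5: Mimiri has k, Ratora has h. Mimiri preserves k here (none of its changes turn any other segment into k), so the proto-segment is *k.
Verify the candidate proto-form against each daughter:
Mimiri: start from *kuraka.
  rule 1 (vowel merger): kuraka → kureke
  rule 2 (pre-rhotic lowering): kureke → koreke
  ⇒ Mimiri koreke
Ratora: start from *kuraka.
  rule 1 (intervocalic lenition): kuraka → kuraha
  rule 2 (vowel merger): kuraha → kuroho
  rule 3: no change — kuroho
  rule 4: no change — kuroho
  ⇒ Ratora kuroho
*kuraka is the unique common source.

*kuraka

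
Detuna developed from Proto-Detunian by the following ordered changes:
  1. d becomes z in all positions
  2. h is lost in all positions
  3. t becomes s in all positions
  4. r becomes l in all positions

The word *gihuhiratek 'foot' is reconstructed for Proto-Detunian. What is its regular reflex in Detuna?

Detuna: *gihuhiratek > giuiratek > giuirasek > giuilasek  (by h-loss, unconditioned shift, unconditioned shift)

giuilasek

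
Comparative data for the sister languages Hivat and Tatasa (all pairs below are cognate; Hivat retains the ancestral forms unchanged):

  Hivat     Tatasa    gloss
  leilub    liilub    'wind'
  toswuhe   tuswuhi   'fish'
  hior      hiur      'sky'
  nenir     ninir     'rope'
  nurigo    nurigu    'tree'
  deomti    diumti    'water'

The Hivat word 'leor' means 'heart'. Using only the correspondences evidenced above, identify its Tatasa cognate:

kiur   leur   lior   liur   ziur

liur

deomti ~ diumti — Hivat e corresponds to Tatasa i after a consonant, before a back vowel.
hior ~ hiur — Hivat o corresponds to Tatasa u after a vowel, before r.
Applying these to Hivat 'leor':
  leor → lior   (e→i after a consonant, before a back vowel)
  lior → liur   (o→u after a vowel, before r)
So the Tatasa cognate is 'liur'.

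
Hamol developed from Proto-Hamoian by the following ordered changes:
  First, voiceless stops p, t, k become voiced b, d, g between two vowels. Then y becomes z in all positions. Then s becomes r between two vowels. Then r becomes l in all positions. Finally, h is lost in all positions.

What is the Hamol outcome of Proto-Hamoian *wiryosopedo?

wilzolobedo

Hamol: *wiryosopedo > wiryosobedo > wirzosobedo > wirzorobedo > wilzolobedo  (by intervocalic voicing, unconditioned shift, rhotacism, unconditioned shift)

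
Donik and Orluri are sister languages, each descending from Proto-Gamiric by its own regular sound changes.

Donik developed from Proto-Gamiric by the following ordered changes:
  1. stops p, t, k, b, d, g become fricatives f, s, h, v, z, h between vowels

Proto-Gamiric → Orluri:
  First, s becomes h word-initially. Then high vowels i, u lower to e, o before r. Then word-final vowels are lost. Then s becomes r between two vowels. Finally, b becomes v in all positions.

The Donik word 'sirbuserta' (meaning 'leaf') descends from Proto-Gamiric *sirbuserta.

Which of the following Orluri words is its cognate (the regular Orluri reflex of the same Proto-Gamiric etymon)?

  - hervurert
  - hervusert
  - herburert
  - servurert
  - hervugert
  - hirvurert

hervurert

Orluri: start from *sirbuserta.
  rule 1 (debuccalisation): sirbuserta → hirbuserta
  rule 2 (pre-rhotic lowering): hirbuserta → herbuserta
  rule 3 (apocope): herbuserta → herbusert
  rule 4 (rhotacism): herbusert → herburert
  rule 5 (unconditioned shift): herburert → hervurert
  ⇒ Orluri hervurert
Among the options, 'hervurert' alone shows every Orluri change applied in order.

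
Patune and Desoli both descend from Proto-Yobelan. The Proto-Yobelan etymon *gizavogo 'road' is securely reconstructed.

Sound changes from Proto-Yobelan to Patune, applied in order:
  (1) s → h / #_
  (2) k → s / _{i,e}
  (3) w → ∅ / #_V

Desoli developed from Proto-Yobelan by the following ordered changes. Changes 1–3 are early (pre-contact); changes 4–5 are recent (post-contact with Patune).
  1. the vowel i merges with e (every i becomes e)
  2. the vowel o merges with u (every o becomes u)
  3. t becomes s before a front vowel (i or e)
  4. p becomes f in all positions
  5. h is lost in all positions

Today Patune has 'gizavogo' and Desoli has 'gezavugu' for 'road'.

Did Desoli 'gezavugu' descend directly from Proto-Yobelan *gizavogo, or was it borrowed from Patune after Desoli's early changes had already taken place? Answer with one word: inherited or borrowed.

If inherited, *gizavogo would pass through all of Desoli's changes:
Desoli: *gizavogo
  gizavogo → gezavogo   [vowel merger]
  gezavogo → gezavugu   [vowel merger]
  gezavugu (rule 3 does not apply)
  gezavugu (rule 4 does not apply)
  gezavugu (rule 5 does not apply)
  giving Desoli gezavugu.
If borrowed from Patune 'gizavogo' after the early changes, it would undergo only the recent ones:
  rule 4 (unconditioned shift): no change (gizavogo)
  rule 5 (h-loss): no change (gizavogo)
  ⇒ as a loan: gizavogo
Desoli 'gezavugu' matches the inherited outcome exactly, so it is an inherited cognate, not a loan.

inherited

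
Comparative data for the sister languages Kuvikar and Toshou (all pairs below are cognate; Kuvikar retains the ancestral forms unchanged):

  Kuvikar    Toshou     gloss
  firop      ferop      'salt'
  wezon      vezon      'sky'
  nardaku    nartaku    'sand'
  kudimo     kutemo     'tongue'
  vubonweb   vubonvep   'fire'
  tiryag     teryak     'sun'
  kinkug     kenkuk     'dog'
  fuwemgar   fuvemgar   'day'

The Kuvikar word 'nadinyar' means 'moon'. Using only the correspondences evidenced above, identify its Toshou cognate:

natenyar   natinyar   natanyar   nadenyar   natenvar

kudimo ~ kutemo — Kuvikar d corresponds to Toshou t between vowels (before a front vowel).
kinkug ~ kenkuk — Kuvikar i corresponds to Toshou e after a consonant, before a nasal.
Applying these to Kuvikar 'nadinyar':
  nadinyar → natinyar   (d→t between vowels (before a front vowel))
  natinyar → natenyar   (i→e after a consonant, before a nasal)
So the Toshou cognate is 'natenyar'.

natenyar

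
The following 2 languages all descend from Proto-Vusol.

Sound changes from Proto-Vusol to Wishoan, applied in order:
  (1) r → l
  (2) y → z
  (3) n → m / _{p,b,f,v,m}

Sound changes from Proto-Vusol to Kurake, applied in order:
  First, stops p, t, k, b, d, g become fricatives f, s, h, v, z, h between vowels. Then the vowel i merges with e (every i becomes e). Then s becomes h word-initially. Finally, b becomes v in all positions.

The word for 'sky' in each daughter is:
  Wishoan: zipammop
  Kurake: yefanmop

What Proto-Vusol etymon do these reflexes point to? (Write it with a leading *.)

*yipanmop

Position 5: Wishoan has m, Kurake has n. Kurake preserves n here (none of its changes turn any other segment into n), so the proto-segment is *n.
Position 1: Wishoan has z, Kurake has y. Kurake preserves y here (none of its changes turn any other segment into y), so the proto-segment is *y.
Continuing position by position gives *yipanmop; check it forward:
Wishoan: *yipanmop
  yipanmop (rule 1 does not apply)
  yipanmop → zipanmop   [unconditioned shift]
  zipanmop → zipammop   [nasal place assimilation]
  giving Wishoan zipammop.
Kurake: *yipanmop
  yipanmop → yifanmop   [intervocalic lenition]
  yifanmop → yefanmop   [vowel merger]
  yefanmop (rule 3 does not apply)
  yefanmop (rule 4 does not apply)
  giving Kurake yefanmop.
Only *yipanmop yields all of Wishoan zipammop, Kurake yefanmop.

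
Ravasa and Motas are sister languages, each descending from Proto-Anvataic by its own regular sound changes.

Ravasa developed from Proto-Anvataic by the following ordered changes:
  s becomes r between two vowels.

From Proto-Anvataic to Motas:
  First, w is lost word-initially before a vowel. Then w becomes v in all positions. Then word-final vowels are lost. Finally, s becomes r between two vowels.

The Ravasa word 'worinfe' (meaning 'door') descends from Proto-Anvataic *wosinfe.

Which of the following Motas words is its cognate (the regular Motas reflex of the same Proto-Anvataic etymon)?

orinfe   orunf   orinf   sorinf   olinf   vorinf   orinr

Motas: *wosinfe
  wosinfe → osinfe   [glide loss]
  osinfe (rule 2 does not apply)
  osinfe → osinf   [apocope]
  osinf → orinf   [rhotacism]
  giving Motas orinf.
Only 'orinf' matches the regular Motas development of *wosinfe.

orinf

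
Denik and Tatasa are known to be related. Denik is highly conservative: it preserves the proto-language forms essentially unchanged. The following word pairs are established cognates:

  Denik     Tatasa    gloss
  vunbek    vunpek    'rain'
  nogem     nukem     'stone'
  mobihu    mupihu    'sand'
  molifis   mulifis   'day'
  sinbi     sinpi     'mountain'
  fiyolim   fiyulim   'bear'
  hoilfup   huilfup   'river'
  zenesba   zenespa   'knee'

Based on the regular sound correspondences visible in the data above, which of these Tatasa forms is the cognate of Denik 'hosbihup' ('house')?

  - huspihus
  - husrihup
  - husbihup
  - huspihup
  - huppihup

huspihup

nogem ~ nukem, molifis ~ mulifis — Denik o corresponds to Tatasa u after a consonant, before a consonant other than r, m, n, p, b, f, v.
sinbi ~ sinpi — Denik b corresponds to Tatasa p after a consonant, before a front vowel.
Applying these to Denik 'hosbihup':
  hosbihup → husbihup   (o→u after a consonant, before a consonant other than r, m, n, p, b, f, v)
  husbihup → huspihup   (b→p after a consonant, before a front vowel)
So the Tatasa cognate is 'huspihup'.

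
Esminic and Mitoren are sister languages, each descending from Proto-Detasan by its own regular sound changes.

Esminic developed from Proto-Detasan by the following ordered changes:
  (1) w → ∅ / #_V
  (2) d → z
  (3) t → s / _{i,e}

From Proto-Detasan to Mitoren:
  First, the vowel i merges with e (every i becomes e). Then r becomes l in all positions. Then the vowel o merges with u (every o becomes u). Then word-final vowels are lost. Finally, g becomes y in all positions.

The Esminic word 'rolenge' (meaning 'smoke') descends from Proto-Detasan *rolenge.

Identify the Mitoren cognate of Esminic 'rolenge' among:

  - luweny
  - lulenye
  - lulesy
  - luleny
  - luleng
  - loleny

Mitoren: *rolenge
  rolenge (rule 1 does not apply)
  rolenge → lolenge   [unconditioned shift]
  lolenge → lulenge   [vowel merger]
  lulenge → luleng   [apocope]
  luleng → luleny   [unconditioned shift]
  giving Mitoren luleny.
The other candidates each miss or misapply at least one Mitoren change.

luleny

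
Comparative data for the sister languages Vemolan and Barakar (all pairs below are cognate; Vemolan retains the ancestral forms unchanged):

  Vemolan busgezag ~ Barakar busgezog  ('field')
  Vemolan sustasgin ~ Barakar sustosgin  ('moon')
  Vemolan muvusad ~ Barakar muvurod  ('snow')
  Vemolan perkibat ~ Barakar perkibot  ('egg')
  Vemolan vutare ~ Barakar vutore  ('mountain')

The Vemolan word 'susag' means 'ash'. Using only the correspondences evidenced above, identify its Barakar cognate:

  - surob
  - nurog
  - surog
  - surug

muvusad ~ muvurod — Vemolan s corresponds to Barakar r between vowels (before a back vowel).
busgezag ~ busgezog, sustasgin ~ sustosgin — Vemolan a corresponds to Barakar o after a consonant, before a consonant other than r, m, n, p, b, f, v.
Applying these to Vemolan 'susag':
  susag → surag   (s→r between vowels (before a back vowel))
  surag → surog   (a→o after a consonant, before a consonant other than r, m, n, p, b, f, v)
So the Barakar cognate is 'surog'.

surog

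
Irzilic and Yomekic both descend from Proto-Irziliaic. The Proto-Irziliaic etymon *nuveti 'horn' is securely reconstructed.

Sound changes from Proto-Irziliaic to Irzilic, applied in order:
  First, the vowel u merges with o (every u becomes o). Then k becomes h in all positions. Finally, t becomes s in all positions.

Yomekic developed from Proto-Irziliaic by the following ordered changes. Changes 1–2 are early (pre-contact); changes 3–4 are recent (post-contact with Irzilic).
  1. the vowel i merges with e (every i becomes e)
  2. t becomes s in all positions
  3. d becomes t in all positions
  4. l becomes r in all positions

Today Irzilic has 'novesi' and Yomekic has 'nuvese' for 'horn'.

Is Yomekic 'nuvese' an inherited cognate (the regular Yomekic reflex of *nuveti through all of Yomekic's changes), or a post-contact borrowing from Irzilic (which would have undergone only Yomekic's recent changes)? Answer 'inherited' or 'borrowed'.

inherited

If inherited, *nuveti would pass through all of Yomekic's changes:
Yomekic: *nuveti > nuvete > nuvese  (by vowel merger, unconditioned shift)
If borrowed from Irzilic 'novesi' after the early changes, it would undergo only the recent ones:
  rule 3 (unconditioned shift): no change (novesi)
  rule 4 (unconditioned shift): no change (novesi)
  ⇒ as a loan: novesi
Yomekic 'nuvese' matches the inherited outcome exactly, so it is an inherited cognate, not a loan.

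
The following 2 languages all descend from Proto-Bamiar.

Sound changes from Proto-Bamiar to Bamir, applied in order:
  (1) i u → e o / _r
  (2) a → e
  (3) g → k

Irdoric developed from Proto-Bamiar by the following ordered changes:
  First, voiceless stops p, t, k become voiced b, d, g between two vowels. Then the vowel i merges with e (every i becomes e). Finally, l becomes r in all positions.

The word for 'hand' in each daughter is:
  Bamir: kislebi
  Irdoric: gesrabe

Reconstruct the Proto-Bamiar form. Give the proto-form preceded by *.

*gislabi

Position 4: Bamir has l, Irdoric has r. Bamir preserves l here (none of its changes turn any other segment into l), so the proto-segment is *l.
Position 7: Bamir has i, Irdoric has e. Bamir preserves i here (none of its changes turn any other segment into i), so the proto-segment is *i.
Position 1: Bamir has k, Irdoric has g. Taking the neighbouring segments as reconstructed: Bamir k could go back to *k or *g; Irdoric g can only go back to *g — the one source consistent with every daughter is *g.
Verify the candidate proto-form against each daughter:
Bamir: *gislabi
  gislabi (rule 1 does not apply)
  gislabi → gislebi   [vowel merger]
  gislebi → kislebi   [unconditioned shift]
  giving Bamir kislebi.
Irdoric: start from *gislabi.
  rule 1: no change — gislabi
  rule 2 (vowel merger): gislabi → geslabe
  rule 3 (unconditioned shift): geslabe → gesrabe
  ⇒ Irdoric gesrabe
*gislabi is the unique common source.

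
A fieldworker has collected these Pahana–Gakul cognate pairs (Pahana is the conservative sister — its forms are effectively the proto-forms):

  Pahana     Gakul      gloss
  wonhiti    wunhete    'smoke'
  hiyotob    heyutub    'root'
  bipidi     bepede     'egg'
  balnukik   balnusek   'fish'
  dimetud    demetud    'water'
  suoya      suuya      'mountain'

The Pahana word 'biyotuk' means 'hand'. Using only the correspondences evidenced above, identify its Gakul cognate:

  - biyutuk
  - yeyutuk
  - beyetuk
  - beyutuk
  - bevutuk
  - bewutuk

beyutuk

wonhiti ~ wunhete, hiyotob ~ heyutub — Pahana i corresponds to Gakul e after a consonant, before a consonant other than r, m, n, p, b, f, v.
hiyotob ~ heyutub — Pahana o corresponds to Gakul u after a consonant, before a consonant other than r, m, n, p, b, f, v.
Applying these to Pahana 'biyotuk':
  biyotuk → beyotuk   (i→e after a consonant, before a consonant other than r, m, n, p, b, f, v)
  beyotuk → beyutuk   (o→u after a consonant, before a consonant other than r, m, n, p, b, f, v)
So the Gakul cognate is 'beyutuk'.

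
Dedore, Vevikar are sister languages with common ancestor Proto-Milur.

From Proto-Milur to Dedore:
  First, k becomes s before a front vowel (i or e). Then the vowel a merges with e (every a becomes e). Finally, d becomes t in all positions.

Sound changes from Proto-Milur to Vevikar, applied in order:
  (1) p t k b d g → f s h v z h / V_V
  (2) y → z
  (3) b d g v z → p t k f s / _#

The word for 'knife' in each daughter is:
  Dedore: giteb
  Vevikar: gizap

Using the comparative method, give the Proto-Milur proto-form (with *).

*gidab

Position 4: Dedore has e, Vevikar has a. Vevikar preserves a here (none of its changes turn any other segment into a), so the proto-segment is *a.
Position 5: Dedore has b, Vevikar has p. Dedore preserves b here (none of its changes turn any other segment into b), so the proto-segment is *b.
This points to *gidab. Verify forward in each daughter:
Dedore: *gidab > gideb > giteb  (by vowel merger, unconditioned shift)
Vevikar: *gidab > gizab > gizap  (by intervocalic lenition, final devoicing)
No other proto-form is consistent with every reflex, so the reconstruction is *gidab.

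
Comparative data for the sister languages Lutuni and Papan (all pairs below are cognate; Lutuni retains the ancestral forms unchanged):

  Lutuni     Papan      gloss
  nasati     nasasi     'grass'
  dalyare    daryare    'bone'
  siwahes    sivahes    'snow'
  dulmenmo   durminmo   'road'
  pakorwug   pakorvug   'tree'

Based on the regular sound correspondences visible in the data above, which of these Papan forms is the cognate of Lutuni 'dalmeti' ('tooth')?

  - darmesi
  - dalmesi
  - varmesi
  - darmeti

dulmenmo ~ durminmo — Lutuni l corresponds to Papan r after a vowel, before a nasal.
nasati ~ nasasi — Lutuni t corresponds to Papan s between vowels (before a front vowel).
Applying these to Lutuni 'dalmeti':
  dalmeti → darmeti   (l→r after a vowel, before a nasal)
  darmeti → darmesi   (t→s between vowels (before a front vowel))
So the Papan cognate is 'darmesi'.

darmesi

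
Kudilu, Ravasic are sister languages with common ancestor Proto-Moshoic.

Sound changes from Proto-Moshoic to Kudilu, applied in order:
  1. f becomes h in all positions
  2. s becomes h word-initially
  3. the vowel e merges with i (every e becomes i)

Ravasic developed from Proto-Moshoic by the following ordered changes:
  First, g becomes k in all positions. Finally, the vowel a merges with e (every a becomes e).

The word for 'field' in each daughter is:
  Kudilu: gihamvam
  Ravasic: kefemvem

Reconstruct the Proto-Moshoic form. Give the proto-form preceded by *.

Position 4: Kudilu has a, Ravasic has e. Kudilu preserves a here (none of its changes turn any other segment into a), so the proto-segment is *a.
Position 1: Kudilu has g, Ravasic has k. Kudilu preserves g here (none of its changes turn any other segment into g), so the proto-segment is *g.
Continuing position by position gives *gefamvam; check it forward:
Kudilu: *gefamvam
  gefamvam → gehamvam   [unconditioned shift]
  gehamvam (rule 2 does not apply)
  gehamvam → gihamvam   [vowel merger]
  giving Kudilu gihamvam.
Ravasic: *gefamvam > kefamvam > kefemvem  (by unconditioned shift, vowel merger)
No other proto-form is consistent with every reflex, so the reconstruction is *gefamvam.

*gefamvam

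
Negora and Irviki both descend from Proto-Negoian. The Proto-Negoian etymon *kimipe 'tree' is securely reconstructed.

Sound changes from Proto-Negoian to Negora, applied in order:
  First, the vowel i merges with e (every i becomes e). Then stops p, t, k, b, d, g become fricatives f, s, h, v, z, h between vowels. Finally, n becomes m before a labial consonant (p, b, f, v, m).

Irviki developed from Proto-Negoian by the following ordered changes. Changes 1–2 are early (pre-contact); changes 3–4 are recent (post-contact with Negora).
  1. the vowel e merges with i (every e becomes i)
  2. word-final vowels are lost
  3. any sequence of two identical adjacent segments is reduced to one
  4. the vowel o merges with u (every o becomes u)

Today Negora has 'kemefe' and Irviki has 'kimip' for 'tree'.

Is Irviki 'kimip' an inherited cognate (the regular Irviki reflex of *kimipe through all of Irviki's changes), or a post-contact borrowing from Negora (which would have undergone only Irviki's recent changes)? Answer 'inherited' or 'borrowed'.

inherited

If inherited, *kimipe would pass through all of Irviki's changes:
Irviki: *kimipe
  kimipe → kimipi   [vowel merger]
  kimipi → kimip   [apocope]
  kimip (rule 3 does not apply)
  kimip (rule 4 does not apply)
  giving Irviki kimip.
If borrowed from Negora 'kemefe' after the early changes, it would undergo only the recent ones:
  rule 3 (degemination): no change (kemefe)
  rule 4 (vowel merger): no change (kemefe)
  ⇒ as a loan: kemefe
Irviki 'kimip' matches the inherited outcome exactly, so it is an inherited cognate, not a loan.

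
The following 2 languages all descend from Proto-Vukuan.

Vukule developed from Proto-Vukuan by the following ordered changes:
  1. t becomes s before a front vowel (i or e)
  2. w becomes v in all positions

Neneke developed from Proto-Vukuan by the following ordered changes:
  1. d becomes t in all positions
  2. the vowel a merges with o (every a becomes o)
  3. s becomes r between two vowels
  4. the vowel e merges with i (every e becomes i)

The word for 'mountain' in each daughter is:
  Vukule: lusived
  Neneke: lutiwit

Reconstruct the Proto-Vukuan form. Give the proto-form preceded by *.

Position 3: Vukule has s, Neneke has t. Taking the neighbouring segments as reconstructed: Vukule s could go back to *t or *s; Neneke t could go back to *t or *d — the one source consistent with every daughter is *t.
Position 6: Vukule has e, Neneke has i. Vukule preserves e here (none of its changes turn any other segment into e), so the proto-segment is *e.
Continuing position by position gives *lutiwed; check it forward:
Vukule: *lutiwed
  lutiwed → lusiwed   [palatalisation]
  lusiwed → lusived   [unconditioned shift]
  giving Vukule lusived.
Neneke: *lutiwed
  lutiwed → lutiwet   [unconditioned shift]
  lutiwet (rule 2 does not apply)
  lutiwet (rule 3 does not apply)
  lutiwet → lutiwit   [vowel merger]
  giving Neneke lutiwit.
*lutiwed is the unique common source.

*lutiwed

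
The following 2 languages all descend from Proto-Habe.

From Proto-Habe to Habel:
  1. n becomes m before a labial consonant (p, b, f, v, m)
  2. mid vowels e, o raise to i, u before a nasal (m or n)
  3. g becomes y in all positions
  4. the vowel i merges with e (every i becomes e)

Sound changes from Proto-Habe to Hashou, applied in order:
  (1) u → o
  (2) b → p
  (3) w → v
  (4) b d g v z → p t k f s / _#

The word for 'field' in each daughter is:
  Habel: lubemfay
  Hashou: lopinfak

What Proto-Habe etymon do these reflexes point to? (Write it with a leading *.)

*lubinfag

Position 5: Habel has m, Hashou has n. Hashou preserves n here (none of its changes turn any other segment into n), so the proto-segment is *n.
Position 8: Habel has y, Hashou has k. Taking the neighbouring segments as reconstructed: Habel y could go back to *g or *y; Hashou k could go back to *k or *g — the one source consistent with every daughter is *g.
Position 4: Habel has e, Hashou has i. Hashou preserves i here (none of its changes turn any other segment into i), so the proto-segment is *i.
This points to *lubinfag. Verify forward in each daughter:
Habel: *lubinfag > lubimfag > lubimfay > lubemfay  (by nasal place assimilation, unconditioned shift, vowel merger)
Hashou: *lubinfag > lobinfag > lopinfag > lopinfak  (by vowel merger, unconditioned shift, final devoicing)
*lubinfag is the unique common source.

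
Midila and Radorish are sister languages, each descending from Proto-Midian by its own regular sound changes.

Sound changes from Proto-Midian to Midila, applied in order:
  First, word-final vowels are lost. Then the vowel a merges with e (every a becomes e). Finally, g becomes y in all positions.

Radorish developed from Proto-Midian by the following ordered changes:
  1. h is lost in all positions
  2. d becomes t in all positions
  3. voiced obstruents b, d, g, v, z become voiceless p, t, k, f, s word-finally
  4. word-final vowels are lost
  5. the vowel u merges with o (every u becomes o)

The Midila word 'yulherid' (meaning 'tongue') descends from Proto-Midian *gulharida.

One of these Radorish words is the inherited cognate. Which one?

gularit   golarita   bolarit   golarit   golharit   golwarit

Radorish: *gulharida
  gulharida → gularida   [h-loss]
  gularida → gularita   [unconditioned shift]
  gularita (rule 3 does not apply)
  gularita → gularit   [apocope]
  gularit → golarit   [vowel merger]
  giving Radorish golarit.
The other candidates each miss or misapply at least one Radorish change.

golarit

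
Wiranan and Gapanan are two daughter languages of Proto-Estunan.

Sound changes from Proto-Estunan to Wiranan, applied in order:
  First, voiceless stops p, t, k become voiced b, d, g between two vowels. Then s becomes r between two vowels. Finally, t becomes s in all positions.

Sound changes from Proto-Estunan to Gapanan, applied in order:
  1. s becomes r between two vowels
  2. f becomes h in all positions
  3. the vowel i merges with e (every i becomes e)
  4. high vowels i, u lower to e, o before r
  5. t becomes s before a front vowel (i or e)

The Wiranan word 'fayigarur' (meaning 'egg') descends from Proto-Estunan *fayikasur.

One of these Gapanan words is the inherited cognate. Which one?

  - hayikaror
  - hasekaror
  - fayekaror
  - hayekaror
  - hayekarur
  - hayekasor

Gapanan: *fayikasur
  fayikasur → fayikarur   [rhotacism]
  fayikarur → hayikarur   [unconditioned shift]
  hayikarur → hayekarur   [vowel merger]
  hayekarur → hayekaror   [pre-rhotic lowering]
  hayekaror (rule 5 does not apply)
  giving Gapanan hayekaror.
Only 'hayekaror' matches the regular Gapanan development of *fayikasur.

hayekaror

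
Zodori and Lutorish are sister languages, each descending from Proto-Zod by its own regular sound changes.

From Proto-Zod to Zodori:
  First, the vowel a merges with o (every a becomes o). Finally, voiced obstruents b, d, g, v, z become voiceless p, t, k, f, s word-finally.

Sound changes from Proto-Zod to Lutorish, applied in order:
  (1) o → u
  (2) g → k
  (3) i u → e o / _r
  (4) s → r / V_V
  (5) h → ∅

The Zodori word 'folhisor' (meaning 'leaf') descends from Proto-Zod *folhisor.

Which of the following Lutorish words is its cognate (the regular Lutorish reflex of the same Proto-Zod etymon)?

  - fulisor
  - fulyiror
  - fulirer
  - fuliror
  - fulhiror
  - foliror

fuliror

Lutorish: start from *folhisor.
  rule 1 (vowel merger): folhisor → fulhisur
  rule 2: no change — fulhisur
  rule 3 (pre-rhotic lowering): fulhisur → fulhisor
  rule 4 (rhotacism): fulhisor → fulhiror
  rule 5 (h-loss): fulhiror → fuliror
  ⇒ Lutorish fuliror
Only 'fuliror' matches the regular Lutorish development of *folhisor.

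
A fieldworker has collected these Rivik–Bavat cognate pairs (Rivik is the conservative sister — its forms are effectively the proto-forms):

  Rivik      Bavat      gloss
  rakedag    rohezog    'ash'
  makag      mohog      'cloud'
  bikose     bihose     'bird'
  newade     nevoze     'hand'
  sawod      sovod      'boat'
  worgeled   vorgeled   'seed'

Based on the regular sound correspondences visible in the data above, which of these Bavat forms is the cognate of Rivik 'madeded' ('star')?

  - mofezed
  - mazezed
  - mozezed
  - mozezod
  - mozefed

rakedag ~ rohezog, makag ~ mohog — Rivik a corresponds to Bavat o after a consonant, before a consonant other than r, m, n, p, b, f, v.
newade ~ nevoze — Rivik d corresponds to Bavat z between vowels (before a front vowel).
Applying these to Rivik 'madeded':
  madeded → modeded   (a→o after a consonant, before a consonant other than r, m, n, p, b, f, v)
  modeded → mozeded   (d→z between vowels (before a front vowel))
  mozeded → mozezed   (d→z between vowels (before a front vowel))
So the Bavat cognate is 'mozezed'.

mozezed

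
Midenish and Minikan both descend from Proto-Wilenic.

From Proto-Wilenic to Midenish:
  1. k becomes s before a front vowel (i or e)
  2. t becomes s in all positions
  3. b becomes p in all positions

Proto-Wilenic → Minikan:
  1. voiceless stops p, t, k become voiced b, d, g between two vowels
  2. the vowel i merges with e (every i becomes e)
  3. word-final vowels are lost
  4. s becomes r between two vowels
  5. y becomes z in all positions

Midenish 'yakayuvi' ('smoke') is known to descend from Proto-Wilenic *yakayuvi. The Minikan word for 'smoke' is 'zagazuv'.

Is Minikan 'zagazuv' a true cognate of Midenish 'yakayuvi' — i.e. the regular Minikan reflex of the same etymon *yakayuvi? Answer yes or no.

yes

Derive the expected Minikan reflex of *yakayuvi:
Minikan: *yakayuvi > yagayuvi > yagayuve > yagayuv > zagazuv  (by intervocalic voicing, vowel merger, apocope, unconditioned shift)
Minikan 'zagazuv' matches the regular reflex exactly, so the pair is cognate.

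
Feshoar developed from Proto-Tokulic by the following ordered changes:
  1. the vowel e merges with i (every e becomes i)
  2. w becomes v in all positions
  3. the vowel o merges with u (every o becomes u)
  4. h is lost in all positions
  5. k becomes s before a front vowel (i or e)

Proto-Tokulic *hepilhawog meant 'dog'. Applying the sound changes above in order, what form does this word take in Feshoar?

ipilavug

Feshoar: start from *hepilhawog.
  rule 1 (vowel merger): hepilhawog → hipilhawog
  rule 2 (unconditioned shift): hipilhawog → hipilhavog
  rule 3 (vowel merger): hipilhavog → hipilhavug
  rule 4 (h-loss): hipilhavug → ipilavug
  rule 5: no change — ipilavug
  ⇒ Feshoar ipilavug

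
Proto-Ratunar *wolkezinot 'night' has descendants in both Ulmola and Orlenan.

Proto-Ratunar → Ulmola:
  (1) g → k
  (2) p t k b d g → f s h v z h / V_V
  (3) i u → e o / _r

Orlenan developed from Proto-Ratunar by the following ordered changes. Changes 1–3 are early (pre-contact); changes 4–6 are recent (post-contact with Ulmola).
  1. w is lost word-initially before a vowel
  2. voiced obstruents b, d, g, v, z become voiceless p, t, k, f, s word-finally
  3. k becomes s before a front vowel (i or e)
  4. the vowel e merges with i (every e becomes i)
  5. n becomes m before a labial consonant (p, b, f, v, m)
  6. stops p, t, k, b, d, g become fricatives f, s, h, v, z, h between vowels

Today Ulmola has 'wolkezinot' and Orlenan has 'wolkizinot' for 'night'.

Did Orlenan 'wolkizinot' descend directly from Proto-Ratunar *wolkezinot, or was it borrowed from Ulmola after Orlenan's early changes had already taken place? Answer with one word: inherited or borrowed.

If inherited, *wolkezinot would pass through all of Orlenan's changes:
Orlenan: *wolkezinot > olkezinot > olsezinot > olsizinot  (by glide loss, palatalisation, vowel merger)
If borrowed from Ulmola 'wolkezinot' after the early changes, it would undergo only the recent ones:
  rule 4 (vowel merger): wolkezinot → wolkizinot
  rule 5 (nasal place assimilation): no change (wolkizinot)
  rule 6 (intervocalic lenition): no change (wolkizinot)
  ⇒ as a loan: wolkizinot
Orlenan 'wolkizinot' matches the loan outcome 'wolkizinot', not the inherited 'olsizinot' — it skipped the early Orlenan changes, so it was borrowed from Ulmola.

borrowed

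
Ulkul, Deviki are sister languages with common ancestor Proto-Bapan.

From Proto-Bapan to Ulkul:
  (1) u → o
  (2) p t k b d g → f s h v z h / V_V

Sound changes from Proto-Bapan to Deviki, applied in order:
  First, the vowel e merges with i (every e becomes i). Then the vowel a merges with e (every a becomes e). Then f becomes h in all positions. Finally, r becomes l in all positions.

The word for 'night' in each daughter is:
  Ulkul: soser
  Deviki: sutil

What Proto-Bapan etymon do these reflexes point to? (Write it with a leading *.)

Position 2: Ulkul has o, Deviki has u. Deviki preserves u here (none of its changes turn any other segment into u), so the proto-segment is *u.
Position 5: Ulkul has r, Deviki has l. Ulkul preserves r here (none of its changes turn any other segment into r), so the proto-segment is *r.
Position 4: Ulkul has e, Deviki has i. Ulkul preserves e here (none of its changes turn any other segment into e), so the proto-segment is *e.
This points to *suter. Verify forward in each daughter:
Ulkul: start from *suter.
  rule 1 (vowel merger): suter → soter
  rule 2 (intervocalic lenition): soter → soser
  ⇒ Ulkul soser
Deviki: *suter
  suter → sutir   [vowel merger]
  sutir (rule 2 does not apply)
  sutir (rule 3 does not apply)
  sutir → sutil   [unconditioned shift]
  giving Deviki sutil.
*suter is the unique common source.

*suter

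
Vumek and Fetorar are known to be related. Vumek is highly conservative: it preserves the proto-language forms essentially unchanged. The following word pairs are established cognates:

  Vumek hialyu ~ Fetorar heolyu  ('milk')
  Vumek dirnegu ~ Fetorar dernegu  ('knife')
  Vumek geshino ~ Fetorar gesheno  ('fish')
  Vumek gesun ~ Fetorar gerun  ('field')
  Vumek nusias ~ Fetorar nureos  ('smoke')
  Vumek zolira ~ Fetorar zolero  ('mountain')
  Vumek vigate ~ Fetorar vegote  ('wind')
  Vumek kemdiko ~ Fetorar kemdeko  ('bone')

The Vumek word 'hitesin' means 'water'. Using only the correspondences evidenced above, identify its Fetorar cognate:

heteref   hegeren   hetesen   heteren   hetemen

vigate ~ vegote, kemdiko ~ kemdeko — Vumek i corresponds to Fetorar e after a consonant, before a consonant other than r, m, n, p, b, f, v.
nusias ~ nureos — Vumek s corresponds to Fetorar r between vowels (before a front vowel).
geshino ~ gesheno — Vumek i corresponds to Fetorar e after a consonant, before a nasal.
Applying these to Vumek 'hitesin':
  hitesin → hetesin   (i→e after a consonant, before a consonant other than r, m, n, p, b, f, v)
  hetesin → heterin   (s→r between vowels (before a front vowel))
  heterin → heteren   (i→e after a consonant, before a nasal)
So the Fetorar cognate is 'heteren'.

heteren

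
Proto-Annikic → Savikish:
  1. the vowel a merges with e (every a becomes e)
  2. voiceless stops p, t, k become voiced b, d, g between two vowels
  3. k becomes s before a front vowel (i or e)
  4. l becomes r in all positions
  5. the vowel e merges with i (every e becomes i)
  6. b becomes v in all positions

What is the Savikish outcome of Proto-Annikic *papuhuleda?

Savikish: *papuhuleda
  papuhuleda → pepuhulede   [vowel merger]
  pepuhulede → pebuhulede   [intervocalic voicing]
  pebuhulede (rule 3 does not apply)
  pebuhulede → pebuhurede   [unconditioned shift]
  pebuhurede → pibuhuridi   [vowel merger]
  pibuhuridi → pivuhuridi   [unconditioned shift]
  giving Savikish pivuhuridi.

pivuhuridi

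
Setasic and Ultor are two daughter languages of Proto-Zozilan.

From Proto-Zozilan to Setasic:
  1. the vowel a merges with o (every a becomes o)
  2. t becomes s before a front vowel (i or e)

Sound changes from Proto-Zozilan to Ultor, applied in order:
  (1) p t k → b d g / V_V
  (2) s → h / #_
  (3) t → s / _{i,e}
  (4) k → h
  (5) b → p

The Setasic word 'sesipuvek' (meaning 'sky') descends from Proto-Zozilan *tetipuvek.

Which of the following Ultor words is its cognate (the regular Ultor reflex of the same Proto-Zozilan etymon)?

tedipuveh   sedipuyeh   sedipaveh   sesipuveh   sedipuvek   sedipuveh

Ultor: *tetipuvek > tedibuvek > sedibuvek > sedibuveh > sedipuveh  (by intervocalic voicing, palatalisation, unconditioned shift, unconditioned shift)
The other candidates each miss or misapply at least one Ultor change.

sedipuveh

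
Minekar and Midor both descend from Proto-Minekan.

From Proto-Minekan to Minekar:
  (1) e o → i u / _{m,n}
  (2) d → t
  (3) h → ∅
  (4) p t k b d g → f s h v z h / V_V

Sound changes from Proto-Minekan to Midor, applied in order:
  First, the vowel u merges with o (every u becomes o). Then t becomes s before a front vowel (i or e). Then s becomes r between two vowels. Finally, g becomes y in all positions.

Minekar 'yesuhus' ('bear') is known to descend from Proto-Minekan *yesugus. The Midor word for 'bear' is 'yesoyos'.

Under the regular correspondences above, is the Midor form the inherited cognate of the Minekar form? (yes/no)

no

Derive the expected Midor reflex of *yesugus:
Midor: *yesugus
  yesugus → yesogos   [vowel merger]
  yesogos (rule 2 does not apply)
  yesogos → yerogos   [rhotacism]
  yerogos → yeroyos   [unconditioned shift]
  giving Midor yeroyos.
The regular Midor reflex would be 'yeroyos', but the attested form is 'yesoyos'. The correspondence is irregular, so they are not cognates (the Midor form has a different source).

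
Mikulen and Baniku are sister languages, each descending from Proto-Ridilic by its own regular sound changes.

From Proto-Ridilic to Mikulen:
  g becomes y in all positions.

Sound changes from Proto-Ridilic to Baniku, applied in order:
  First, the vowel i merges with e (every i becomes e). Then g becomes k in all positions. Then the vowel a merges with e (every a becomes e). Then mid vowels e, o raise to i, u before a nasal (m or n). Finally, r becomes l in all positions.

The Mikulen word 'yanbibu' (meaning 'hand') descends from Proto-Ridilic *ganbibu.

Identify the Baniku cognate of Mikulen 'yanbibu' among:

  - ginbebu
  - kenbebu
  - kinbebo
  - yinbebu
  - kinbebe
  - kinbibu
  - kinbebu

Baniku: *ganbibu
  ganbibu → ganbebu   [vowel merger]
  ganbebu → kanbebu   [unconditioned shift]
  kanbebu → kenbebu   [vowel merger]
  kenbebu → kinbebu   [pre-nasal raising]
  kinbebu (rule 5 does not apply)
  giving Baniku kinbebu.

kinbebu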